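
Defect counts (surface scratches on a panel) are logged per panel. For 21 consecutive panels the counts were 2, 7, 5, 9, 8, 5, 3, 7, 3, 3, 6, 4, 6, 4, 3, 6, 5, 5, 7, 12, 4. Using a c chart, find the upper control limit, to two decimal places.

12.42

c̄ = (2 + 7 + 5 + 9 + 8 + 5 + 3 + 7 + 3 + 3 + 6 + 4 + 6 + 4 + 3 + 6 + 5 + 5 + 7 + 12 + 4) / 21 = 114 / 21 = 5.4286
UCL = c̄ + 3√c̄ = 5.4286 + 3 × √5.4286 = 5.4286 + 3 × 2.3299 = 12.4184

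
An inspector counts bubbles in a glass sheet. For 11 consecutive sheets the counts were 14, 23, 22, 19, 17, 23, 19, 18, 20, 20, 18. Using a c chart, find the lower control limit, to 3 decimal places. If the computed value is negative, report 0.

6.162

c̄ = (14 + 23 + 22 + 19 + 17 + 23 + 19 + 18 + 20 + 20 + 18) / 11 = 213 / 11 = 19.3636
LCL = c̄ − 3√c̄ = 19.3636 − 3 × 4.4004 = 6.1624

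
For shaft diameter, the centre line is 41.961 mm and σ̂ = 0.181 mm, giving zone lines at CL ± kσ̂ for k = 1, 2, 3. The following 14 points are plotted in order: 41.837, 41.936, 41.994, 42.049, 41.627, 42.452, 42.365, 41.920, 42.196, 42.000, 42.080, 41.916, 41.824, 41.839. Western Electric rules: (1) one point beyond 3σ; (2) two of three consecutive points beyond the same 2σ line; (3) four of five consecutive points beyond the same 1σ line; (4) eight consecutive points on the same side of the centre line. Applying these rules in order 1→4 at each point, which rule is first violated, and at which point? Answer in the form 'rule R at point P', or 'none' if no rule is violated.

Zone of each point (C = within 1σ̂, B = 1σ̂–2σ̂, A = 2σ̂–3σ̂, * = beyond 3σ̂; sign = side of CL): 1:-C, 2:-C, 3:+C, 4:+C, 5:-B, 6:+A, 7:+A, 8:-C, 9:+B, 10:+C, 11:+C, 12:-C, 13:-C, 14:-C
Rule 2 (two of three consecutive points beyond the same 2σ limit) is satisfied at point 7.

rule 2 at point 7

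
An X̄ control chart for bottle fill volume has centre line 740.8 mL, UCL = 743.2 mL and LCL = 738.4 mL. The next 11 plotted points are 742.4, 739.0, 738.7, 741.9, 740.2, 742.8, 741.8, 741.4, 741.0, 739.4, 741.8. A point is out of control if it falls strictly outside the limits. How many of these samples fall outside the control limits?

0

All 11 points lie within [738.4, 743.2].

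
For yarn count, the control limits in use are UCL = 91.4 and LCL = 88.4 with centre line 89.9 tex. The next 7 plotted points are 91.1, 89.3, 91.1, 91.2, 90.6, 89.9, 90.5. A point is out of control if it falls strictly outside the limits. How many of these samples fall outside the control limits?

0

All 7 points lie within [88.4, 91.4].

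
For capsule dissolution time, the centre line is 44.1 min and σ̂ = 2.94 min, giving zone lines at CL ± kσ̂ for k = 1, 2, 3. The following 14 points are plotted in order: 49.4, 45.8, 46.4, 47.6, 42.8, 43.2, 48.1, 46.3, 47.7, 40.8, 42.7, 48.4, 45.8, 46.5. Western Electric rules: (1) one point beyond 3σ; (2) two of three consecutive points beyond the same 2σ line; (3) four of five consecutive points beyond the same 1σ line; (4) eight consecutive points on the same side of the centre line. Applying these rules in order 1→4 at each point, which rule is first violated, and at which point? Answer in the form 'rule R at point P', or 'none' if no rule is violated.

none

Zone of each point (C = within 1σ̂, B = 1σ̂–2σ̂, A = 2σ̂–3σ̂, * = beyond 3σ̂; sign = side of CL): 1:+B, 2:+C, 3:+C, 4:+B, 5:-C, 6:-C, 7:+B, 8:+C, 9:+B, 10:-B, 11:-C, 12:+B, 13:+C, 14:+C
No rule fires across all 14 points.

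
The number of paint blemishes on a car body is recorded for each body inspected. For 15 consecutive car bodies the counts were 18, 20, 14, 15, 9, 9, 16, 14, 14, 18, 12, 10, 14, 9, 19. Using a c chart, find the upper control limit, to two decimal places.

25.32

c̄ = (18 + 20 + 14 + 15 + 9 + 9 + 16 + 14 + 14 + 18 + 12 + 10 + 14 + 9 + 19) / 15 = 211 / 15 = 14.0667
UCL = c̄ + 3√c̄ = 14.0667 + 3 × √14.0667 = 14.0667 + 3 × 3.7506 = 25.3183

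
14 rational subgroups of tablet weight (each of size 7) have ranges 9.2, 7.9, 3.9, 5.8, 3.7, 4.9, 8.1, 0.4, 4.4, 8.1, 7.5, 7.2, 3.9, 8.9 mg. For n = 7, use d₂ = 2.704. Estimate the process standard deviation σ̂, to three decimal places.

R̄ = (9.2 + 7.9 + 3.9 + 5.8 + 3.7 + 4.9 + 8.1 + 0.4 + 4.4 + 8.1 + 7.5 + 7.2 + 3.9 + 8.9) / 14 = 5.9929
σ̂ = R̄ / d₂ = 5.9929 / 2.704 = 2.2163

2.216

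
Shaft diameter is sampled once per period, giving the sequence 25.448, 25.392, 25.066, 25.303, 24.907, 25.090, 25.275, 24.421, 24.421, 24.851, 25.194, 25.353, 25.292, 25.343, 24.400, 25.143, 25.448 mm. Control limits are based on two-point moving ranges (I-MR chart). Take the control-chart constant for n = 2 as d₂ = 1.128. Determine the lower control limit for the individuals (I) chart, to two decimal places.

X̄ = (25.448 + 25.392 + 25.066 + 25.303 + 24.907 + 25.090 + 25.275 + 24.421 + 24.421 + 24.851 + 25.194 + 25.353 + 25.292 + 25.343 + 24.400 + 25.143 + 25.448) / 17 = 25.0792
Moving ranges: 0.056, 0.326, 0.237, 0.396, 0.183, 0.185, 0.854, 0.000, 0.430, 0.343, 0.159, 0.061, 0.051, 0.943, 0.743, 0.305; M̄R̄ = 5.2720 / 16 = 0.3295
LCL = X̄ − 3·M̄R̄/d₂ = 25.0792 − 3 × 0.3295 / 1.128 = 24.2029

24.20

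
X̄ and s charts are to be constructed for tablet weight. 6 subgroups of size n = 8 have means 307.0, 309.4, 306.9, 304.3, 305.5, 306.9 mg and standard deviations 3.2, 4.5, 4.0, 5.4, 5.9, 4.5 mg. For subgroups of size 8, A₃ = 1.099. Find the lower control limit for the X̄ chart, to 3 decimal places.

X̄̄ = (307.0 + 309.4 + 306.9 + 304.3 + 305.5 + 306.9) / 6 = 306.6667
s̄ = (3.2 + 4.5 + 4.0 + 5.4 + 5.9 + 4.5) / 6 = 4.5833
LCL = X̄̄ − A₃·s̄ = 306.6667 − 1.099 × 4.5833 = 301.6296

301.630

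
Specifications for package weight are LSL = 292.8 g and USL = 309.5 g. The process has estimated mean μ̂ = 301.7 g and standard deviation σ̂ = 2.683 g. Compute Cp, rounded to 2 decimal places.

1.04

Cp = (USL − LSL) / (6σ̂) = (309.5 − 292.8) / (6 × 2.683) = 16.7000 / 16.0980 = 1.0374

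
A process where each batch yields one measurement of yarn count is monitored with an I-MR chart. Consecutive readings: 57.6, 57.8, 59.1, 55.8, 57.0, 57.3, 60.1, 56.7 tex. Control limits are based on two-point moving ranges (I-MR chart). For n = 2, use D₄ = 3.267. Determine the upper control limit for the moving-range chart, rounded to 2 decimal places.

Moving ranges: 0.2, 1.3, 3.3, 1.2, 0.3, 2.8, 3.4; M̄R̄ = 12.5000 / 7 = 1.7857
UCL_MR = D₄·M̄R̄ = 3.267 × 1.7857 = 5.8339

5.83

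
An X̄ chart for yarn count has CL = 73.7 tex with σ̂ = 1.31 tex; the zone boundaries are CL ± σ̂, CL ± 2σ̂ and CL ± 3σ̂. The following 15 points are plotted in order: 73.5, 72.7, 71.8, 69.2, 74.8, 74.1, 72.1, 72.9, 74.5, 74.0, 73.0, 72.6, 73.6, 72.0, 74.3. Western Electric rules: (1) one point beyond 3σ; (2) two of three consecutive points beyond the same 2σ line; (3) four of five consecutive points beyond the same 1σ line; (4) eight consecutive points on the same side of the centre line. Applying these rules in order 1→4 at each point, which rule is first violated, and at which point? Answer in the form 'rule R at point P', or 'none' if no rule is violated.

Zone of each point (C = within 1σ̂, B = 1σ̂–2σ̂, A = 2σ̂–3σ̂, * = beyond 3σ̂; sign = side of CL): 1:-C, 2:-C, 3:-B, 4:-*, 5:+C, 6:+C, 7:-B, 8:-C, 9:+C, 10:+C, 11:-C, 12:-C, 13:-C, 14:-B, 15:+C
Rule 1 (one point beyond the 3σ limits) is satisfied at point 4.

rule 1 at point 4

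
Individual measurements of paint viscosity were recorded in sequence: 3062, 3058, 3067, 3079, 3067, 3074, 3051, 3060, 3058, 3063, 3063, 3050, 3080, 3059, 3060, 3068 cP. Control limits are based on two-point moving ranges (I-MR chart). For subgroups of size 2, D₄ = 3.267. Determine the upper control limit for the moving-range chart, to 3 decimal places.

33.977

Moving ranges: 4, 9, 12, 12, 7, 23, 9, 2, 5, 0, 13, 30, 21, 1, 8; M̄R̄ = 156.0000 / 15 = 10.4000
UCL_MR = D₄·M̄R̄ = 3.267 × 10.4000 = 33.9768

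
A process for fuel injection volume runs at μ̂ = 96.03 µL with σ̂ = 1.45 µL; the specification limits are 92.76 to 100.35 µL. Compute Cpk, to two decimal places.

Cpu = (USL − μ̂) / (3σ̂) = (100.35 − 96.03) / (3 × 1.45) = 0.9931; Cpl = (μ̂ − LSL) / (3σ̂) = (96.03 − 92.76) / (3 × 1.45) = 0.7517; Cpk = min(Cpu, Cpl) = 0.7517

0.75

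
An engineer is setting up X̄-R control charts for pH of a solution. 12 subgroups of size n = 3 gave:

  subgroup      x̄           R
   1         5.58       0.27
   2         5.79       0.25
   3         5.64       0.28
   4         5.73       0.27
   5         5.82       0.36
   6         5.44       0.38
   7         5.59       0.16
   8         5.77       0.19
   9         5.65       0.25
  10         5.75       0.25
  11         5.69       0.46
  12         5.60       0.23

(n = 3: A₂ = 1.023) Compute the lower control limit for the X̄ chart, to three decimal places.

X̄̄ = (5.58 + 5.79 + 5.64 + 5.73 + 5.82 + 5.44 + 5.59 + 5.77 + 5.65 + 5.75 + 5.69 + 5.60) / 12 = 68.0500 / 12 = 5.6708
R̄ = (0.27 + 0.25 + 0.28 + 0.27 + 0.36 + 0.38 + 0.16 + 0.19 + 0.25 + 0.25 + 0.46 + 0.23) / 12 = 3.3500 / 12 = 0.2792
LCL = X̄̄ − A₂·R̄ = 5.6708 − 1.023 × 0.2792 = 5.3852

5.385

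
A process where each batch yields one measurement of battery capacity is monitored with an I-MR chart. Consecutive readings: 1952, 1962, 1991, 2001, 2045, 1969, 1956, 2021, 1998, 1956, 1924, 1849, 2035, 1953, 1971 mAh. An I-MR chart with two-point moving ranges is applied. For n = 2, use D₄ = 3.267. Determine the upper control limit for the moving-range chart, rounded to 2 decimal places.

Moving ranges: 10, 29, 10, 44, 76, 13, 65, 23, 42, 32, 75, 186, 82, 18; M̄R̄ = 705.0000 / 14 = 50.3571
UCL_MR = D₄·M̄R̄ = 3.267 × 50.3571 = 164.5168

164.52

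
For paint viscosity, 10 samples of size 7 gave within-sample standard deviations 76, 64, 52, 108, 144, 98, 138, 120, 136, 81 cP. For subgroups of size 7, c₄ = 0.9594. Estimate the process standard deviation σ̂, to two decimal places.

s̄ = (76 + 64 + 52 + 108 + 144 + 98 + 138 + 120 + 136 + 81) / 10 = 101.7000
σ̂ = s̄ / c₄ = 101.7000 / 0.9594 = 106.0038

106.00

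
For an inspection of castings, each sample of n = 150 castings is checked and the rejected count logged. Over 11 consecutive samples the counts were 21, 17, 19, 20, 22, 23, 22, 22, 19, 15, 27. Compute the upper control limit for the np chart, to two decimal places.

33.29

p̄ = Σdᵢ / (k·n) = 227 / (11 × 150) = 0.13758
UCL = np̄ + 3·√(np̄(1−p̄)) = 20.6364 + 3 × √(20.6364×0.86242) = 20.6364 + 3 × 4.2187 = 33.2924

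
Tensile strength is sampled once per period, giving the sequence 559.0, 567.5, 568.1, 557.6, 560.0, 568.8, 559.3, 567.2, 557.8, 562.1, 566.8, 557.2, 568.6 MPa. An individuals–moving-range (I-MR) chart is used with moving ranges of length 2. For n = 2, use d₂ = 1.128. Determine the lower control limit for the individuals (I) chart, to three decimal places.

X̄ = (559.0 + 567.5 + 568.1 + 557.6 + 560.0 + 568.8 + 559.3 + 567.2 + 557.8 + 562.1 + 566.8 + 557.2 + 568.6) / 13 = 563.0769
Moving ranges: 8.5, 0.6, 10.5, 2.4, 8.8, 9.5, 7.9, 9.4, 4.3, 4.7, 9.6, 11.4; M̄R̄ = 87.6000 / 12 = 7.3000
LCL = X̄ − 3·M̄R̄/d₂ = 563.0769 − 3 × 7.3000 / 1.128 = 543.6620

543.662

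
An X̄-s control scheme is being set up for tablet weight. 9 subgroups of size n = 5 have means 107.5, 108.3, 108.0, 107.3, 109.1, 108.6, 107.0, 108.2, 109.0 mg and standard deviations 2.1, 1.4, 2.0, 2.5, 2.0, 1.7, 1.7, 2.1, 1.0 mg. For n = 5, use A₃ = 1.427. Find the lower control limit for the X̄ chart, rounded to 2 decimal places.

105.49

X̄̄ = (107.5 + 108.3 + 108.0 + 107.3 + 109.1 + 108.6 + 107.0 + 108.2 + 109.0) / 9 = 108.1111
s̄ = (2.1 + 1.4 + 2.0 + 2.5 + 2.0 + 1.7 + 1.7 + 2.1 + 1.0) / 9 = 1.8333
LCL = X̄̄ − A₃·s̄ = 108.1111 − 1.427 × 1.8333 = 105.4949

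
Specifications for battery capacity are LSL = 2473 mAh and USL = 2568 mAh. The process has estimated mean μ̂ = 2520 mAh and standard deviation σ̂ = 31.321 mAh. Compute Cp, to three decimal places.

0.506

Cp = (USL − LSL) / (6σ̂) = (2568 − 2473) / (6 × 31.321) = 95.0000 / 187.9260 = 0.5055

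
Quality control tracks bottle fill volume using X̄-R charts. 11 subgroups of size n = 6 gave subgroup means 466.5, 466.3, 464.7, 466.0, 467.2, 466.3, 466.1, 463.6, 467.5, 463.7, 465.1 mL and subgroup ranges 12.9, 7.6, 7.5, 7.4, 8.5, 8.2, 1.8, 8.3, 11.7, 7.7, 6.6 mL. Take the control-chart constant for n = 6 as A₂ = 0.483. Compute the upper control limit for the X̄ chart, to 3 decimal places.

X̄̄ = (466.5 + 466.3 + 464.7 + 466.0 + 467.2 + 466.3 + 466.1 + 463.6 + 467.5 + 463.7 + 465.1) / 11 = 5123.0000 / 11 = 465.7273
R̄ = (12.9 + 7.6 + 7.5 + 7.4 + 8.5 + 8.2 + 1.8 + 8.3 + 11.7 + 7.7 + 6.6) / 11 = 88.2000 / 11 = 8.0182
UCL = X̄̄ + A₂·R̄ = 465.7273 + 0.483 × 8.0182 = 469.6001

469.600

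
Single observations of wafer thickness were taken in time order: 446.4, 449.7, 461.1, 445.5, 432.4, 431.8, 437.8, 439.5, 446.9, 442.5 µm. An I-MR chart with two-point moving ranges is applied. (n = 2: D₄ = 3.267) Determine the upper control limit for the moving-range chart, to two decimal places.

23.05

Moving ranges: 3.3, 11.4, 15.6, 13.1, 0.6, 6.0, 1.7, 7.4, 4.4; M̄R̄ = 63.5000 / 9 = 7.0556
UCL_MR = D₄·M̄R̄ = 3.267 × 7.0556 = 23.0505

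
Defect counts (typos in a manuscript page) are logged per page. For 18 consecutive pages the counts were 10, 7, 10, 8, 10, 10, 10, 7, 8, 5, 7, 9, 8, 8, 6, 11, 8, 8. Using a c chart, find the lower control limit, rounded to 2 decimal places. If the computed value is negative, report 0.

0.00

c̄ = (10 + 7 + 10 + 8 + 10 + 10 + 10 + 7 + 8 + 5 + 7 + 9 + 8 + 8 + 6 + 11 + 8 + 8) / 18 = 150 / 18 = 8.3333
LCL = c̄ − 3√c̄ = 8.3333 − 3 × 2.8868 = -0.3269 → 0 (cannot be negative)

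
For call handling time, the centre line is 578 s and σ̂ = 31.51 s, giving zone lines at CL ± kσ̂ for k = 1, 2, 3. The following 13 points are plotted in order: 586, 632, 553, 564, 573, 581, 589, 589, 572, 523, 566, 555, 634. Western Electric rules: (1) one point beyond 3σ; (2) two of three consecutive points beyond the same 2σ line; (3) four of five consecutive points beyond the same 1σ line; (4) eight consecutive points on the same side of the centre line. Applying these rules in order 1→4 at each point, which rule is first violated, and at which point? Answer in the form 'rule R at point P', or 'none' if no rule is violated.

Zone of each point (C = within 1σ̂, B = 1σ̂–2σ̂, A = 2σ̂–3σ̂, * = beyond 3σ̂; sign = side of CL): 1:+C, 2:+B, 3:-C, 4:-C, 5:-C, 6:+C, 7:+C, 8:+C, 9:-C, 10:-B, 11:-C, 12:-C, 13:+B
No rule fires across all 13 points.

none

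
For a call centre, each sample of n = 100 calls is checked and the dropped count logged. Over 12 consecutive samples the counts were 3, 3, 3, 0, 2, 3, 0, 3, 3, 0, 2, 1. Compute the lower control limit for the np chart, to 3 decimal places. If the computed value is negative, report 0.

0.000

p̄ = Σdᵢ / (k·n) = 23 / (12 × 100) = 0.01917
LCL = np̄ − 3·√(np̄(1−p̄)) = 1.9167 − 3 × 1.3711 = -2.1967 → 0 (negative, so LCL = 0)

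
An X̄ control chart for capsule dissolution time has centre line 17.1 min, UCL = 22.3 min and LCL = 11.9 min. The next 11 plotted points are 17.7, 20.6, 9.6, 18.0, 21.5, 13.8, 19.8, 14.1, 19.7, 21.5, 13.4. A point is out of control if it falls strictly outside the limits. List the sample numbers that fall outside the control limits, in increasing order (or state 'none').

3

Compare each point to [11.9, 22.3]: sample 3 = 9.6 < LCL.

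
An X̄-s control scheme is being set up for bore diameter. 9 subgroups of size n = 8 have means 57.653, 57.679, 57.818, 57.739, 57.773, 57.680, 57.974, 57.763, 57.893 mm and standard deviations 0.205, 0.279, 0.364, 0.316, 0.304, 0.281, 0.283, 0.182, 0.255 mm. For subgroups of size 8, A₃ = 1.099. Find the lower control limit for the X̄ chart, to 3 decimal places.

57.473

X̄̄ = (57.653 + 57.679 + 57.818 + 57.739 + 57.773 + 57.680 + 57.974 + 57.763 + 57.893) / 9 = 57.7747
s̄ = (0.205 + 0.279 + 0.364 + 0.316 + 0.304 + 0.281 + 0.283 + 0.182 + 0.255) / 9 = 0.2743
LCL = X̄̄ − A₃·s̄ = 57.7747 − 1.099 × 0.2743 = 57.4732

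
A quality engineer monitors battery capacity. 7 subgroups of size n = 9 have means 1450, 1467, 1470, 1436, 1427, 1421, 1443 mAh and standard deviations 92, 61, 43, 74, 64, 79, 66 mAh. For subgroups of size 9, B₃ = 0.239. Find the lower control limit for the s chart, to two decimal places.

16.35

s̄ = (92 + 61 + 43 + 74 + 64 + 79 + 66) / 7 = 68.4286
LCL_s = B₃·s̄ = 0.239 × 68.4286 = 16.3544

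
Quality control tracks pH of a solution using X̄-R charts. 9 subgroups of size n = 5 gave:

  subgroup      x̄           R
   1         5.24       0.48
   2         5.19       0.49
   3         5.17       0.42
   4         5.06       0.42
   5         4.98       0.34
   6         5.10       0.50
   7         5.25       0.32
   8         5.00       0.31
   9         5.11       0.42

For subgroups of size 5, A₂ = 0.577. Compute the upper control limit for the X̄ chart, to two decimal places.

X̄̄ = (5.24 + 5.19 + 5.17 + 5.06 + 4.98 + 5.10 + 5.25 + 5.00 + 5.11) / 9 = 46.1000 / 9 = 5.1222
R̄ = (0.48 + 0.49 + 0.42 + 0.42 + 0.34 + 0.50 + 0.32 + 0.31 + 0.42) / 9 = 3.7000 / 9 = 0.4111
UCL = X̄̄ + A₂·R̄ = 5.1222 + 0.577 × 0.4111 = 5.3594

5.36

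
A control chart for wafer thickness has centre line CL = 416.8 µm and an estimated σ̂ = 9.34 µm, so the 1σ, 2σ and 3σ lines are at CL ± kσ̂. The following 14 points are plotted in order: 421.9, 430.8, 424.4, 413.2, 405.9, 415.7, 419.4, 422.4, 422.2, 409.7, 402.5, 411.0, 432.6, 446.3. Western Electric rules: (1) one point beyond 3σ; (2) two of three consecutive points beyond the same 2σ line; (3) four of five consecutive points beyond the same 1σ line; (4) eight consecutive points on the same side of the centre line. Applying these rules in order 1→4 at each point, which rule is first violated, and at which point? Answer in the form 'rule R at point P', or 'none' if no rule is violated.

rule 1 at point 14

Zone of each point (C = within 1σ̂, B = 1σ̂–2σ̂, A = 2σ̂–3σ̂, * = beyond 3σ̂; sign = side of CL): 1:+C, 2:+B, 3:+C, 4:-C, 5:-B, 6:-C, 7:+C, 8:+C, 9:+C, 10:-C, 11:-B, 12:-C, 13:+B, 14:+*
Rule 1 (one point beyond the 3σ limits) is satisfied at point 14.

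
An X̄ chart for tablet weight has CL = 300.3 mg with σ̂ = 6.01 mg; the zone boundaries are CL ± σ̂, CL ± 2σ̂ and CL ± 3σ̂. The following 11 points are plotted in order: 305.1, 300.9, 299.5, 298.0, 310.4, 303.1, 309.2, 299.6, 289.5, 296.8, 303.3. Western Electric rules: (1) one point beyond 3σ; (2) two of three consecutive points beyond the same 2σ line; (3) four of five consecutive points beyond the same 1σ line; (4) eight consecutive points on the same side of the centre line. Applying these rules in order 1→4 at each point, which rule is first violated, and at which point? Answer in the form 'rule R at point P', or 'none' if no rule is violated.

Zone of each point (C = within 1σ̂, B = 1σ̂–2σ̂, A = 2σ̂–3σ̂, * = beyond 3σ̂; sign = side of CL): 1:+C, 2:+C, 3:-C, 4:-C, 5:+B, 6:+C, 7:+B, 8:-C, 9:-B, 10:-C, 11:+C
No rule fires across all 11 points.

none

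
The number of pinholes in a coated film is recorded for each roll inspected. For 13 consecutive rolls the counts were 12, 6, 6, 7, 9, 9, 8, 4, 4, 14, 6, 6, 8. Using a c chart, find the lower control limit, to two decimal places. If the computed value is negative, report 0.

0.00

c̄ = (12 + 6 + 6 + 7 + 9 + 9 + 8 + 4 + 4 + 14 + 6 + 6 + 8) / 13 = 99 / 13 = 7.6154
LCL = c̄ − 3√c̄ = 7.6154 − 3 × 2.7596 = -0.6634 → 0 (cannot be negative)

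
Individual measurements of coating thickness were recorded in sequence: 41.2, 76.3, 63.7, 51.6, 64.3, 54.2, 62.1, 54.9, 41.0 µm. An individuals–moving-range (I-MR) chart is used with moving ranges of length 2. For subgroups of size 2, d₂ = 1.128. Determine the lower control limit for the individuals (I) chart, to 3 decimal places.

X̄ = (41.2 + 76.3 + 63.7 + 51.6 + 64.3 + 54.2 + 62.1 + 54.9 + 41.0) / 9 = 56.5889
Moving ranges: 35.1, 12.6, 12.1, 12.7, 10.1, 7.9, 7.2, 13.9; M̄R̄ = 111.6000 / 8 = 13.9500
LCL = X̄ − 3·M̄R̄/d₂ = 56.5889 − 3 × 13.9500 / 1.128 = 19.4878

19.488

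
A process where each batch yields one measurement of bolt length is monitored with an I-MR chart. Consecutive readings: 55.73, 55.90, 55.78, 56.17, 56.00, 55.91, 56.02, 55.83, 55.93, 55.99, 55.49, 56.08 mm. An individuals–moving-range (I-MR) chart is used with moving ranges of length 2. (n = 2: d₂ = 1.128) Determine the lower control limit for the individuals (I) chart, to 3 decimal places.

X̄ = (55.73 + 55.90 + 55.78 + 56.17 + 56.00 + 55.91 + 56.02 + 55.83 + 55.93 + 55.99 + 55.49 + 56.08) / 12 = 55.9025
Moving ranges: 0.17, 0.12, 0.39, 0.17, 0.09, 0.11, 0.19, 0.10, 0.06, 0.50, 0.59; M̄R̄ = 2.4900 / 11 = 0.2264
LCL = X̄ − 3·M̄R̄/d₂ = 55.9025 − 3 × 0.2264 / 1.128 = 55.3005

55.300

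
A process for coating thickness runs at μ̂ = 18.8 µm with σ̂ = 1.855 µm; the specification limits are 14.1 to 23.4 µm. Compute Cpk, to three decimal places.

Cpu = (USL − μ̂) / (3σ̂) = (23.4 − 18.8) / (3 × 1.855) = 0.8266; Cpl = (μ̂ − LSL) / (3σ̂) = (18.8 − 14.1) / (3 × 1.855) = 0.8446; Cpk = min(Cpu, Cpl) = 0.8266

0.827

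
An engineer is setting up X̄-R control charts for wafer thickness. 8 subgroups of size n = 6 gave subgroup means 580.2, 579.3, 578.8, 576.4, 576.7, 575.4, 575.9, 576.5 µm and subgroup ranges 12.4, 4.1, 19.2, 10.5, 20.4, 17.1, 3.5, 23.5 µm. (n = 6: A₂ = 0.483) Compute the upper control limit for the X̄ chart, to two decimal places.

584.08

X̄̄ = (580.2 + 579.3 + 578.8 + 576.4 + 576.7 + 575.4 + 575.9 + 576.5) / 8 = 4619.2000 / 8 = 577.4000
R̄ = (12.4 + 4.1 + 19.2 + 10.5 + 20.4 + 17.1 + 3.5 + 23.5) / 8 = 110.7000 / 8 = 13.8375
UCL = X̄̄ + A₂·R̄ = 577.4000 + 0.483 × 13.8375 = 584.0835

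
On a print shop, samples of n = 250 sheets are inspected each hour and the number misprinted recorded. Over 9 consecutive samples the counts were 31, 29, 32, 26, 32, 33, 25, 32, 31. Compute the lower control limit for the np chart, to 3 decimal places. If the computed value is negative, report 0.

p̄ = Σdᵢ / (k·n) = 271 / (9 × 250) = 0.12044
LCL = np̄ − 3·√(np̄(1−p̄)) = 30.1111 − 3 × 5.1463 = 14.6722

14.672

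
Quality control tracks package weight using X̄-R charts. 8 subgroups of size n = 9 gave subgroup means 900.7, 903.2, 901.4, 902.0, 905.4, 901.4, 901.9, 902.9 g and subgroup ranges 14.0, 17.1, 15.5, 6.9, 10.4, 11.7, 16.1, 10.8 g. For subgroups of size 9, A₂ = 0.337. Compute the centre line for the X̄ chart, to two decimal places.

902.36

X̄̄ = (900.7 + 903.2 + 901.4 + 902.0 + 905.4 + 901.4 + 901.9 + 902.9) / 8 = 7218.9000 / 8 = 902.3625
CL = X̄̄ = 902.3625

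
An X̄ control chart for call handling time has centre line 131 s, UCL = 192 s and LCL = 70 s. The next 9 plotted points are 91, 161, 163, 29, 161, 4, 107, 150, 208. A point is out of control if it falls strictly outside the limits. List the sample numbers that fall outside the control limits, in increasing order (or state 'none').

4, 6, 9

Compare each point to [70, 192]: sample 4 = 29 < LCL; sample 6 = 4 < LCL; sample 9 = 208 > UCL.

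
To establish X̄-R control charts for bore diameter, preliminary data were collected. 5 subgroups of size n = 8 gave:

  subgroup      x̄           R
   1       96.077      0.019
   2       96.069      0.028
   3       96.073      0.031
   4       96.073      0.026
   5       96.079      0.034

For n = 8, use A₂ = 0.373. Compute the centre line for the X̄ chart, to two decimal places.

X̄̄ = (96.077 + 96.069 + 96.073 + 96.073 + 96.079) / 5 = 480.3710 / 5 = 96.0742
CL = X̄̄ = 96.0742

96.07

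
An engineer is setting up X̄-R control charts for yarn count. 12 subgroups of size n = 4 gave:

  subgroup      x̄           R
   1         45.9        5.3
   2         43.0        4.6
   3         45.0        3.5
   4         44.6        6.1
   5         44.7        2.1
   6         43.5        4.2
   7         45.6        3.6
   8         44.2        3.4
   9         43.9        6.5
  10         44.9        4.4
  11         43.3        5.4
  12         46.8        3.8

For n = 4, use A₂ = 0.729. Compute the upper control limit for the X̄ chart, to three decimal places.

47.830

X̄̄ = (45.9 + 43.0 + 45.0 + 44.6 + 44.7 + 43.5 + 45.6 + 44.2 + 43.9 + 44.9 + 43.3 + 46.8) / 12 = 535.4000 / 12 = 44.6167
R̄ = (5.3 + 4.6 + 3.5 + 6.1 + 2.1 + 4.2 + 3.6 + 3.4 + 6.5 + 4.4 + 5.4 + 3.8) / 12 = 52.9000 / 12 = 4.4083
UCL = X̄̄ + A₂·R̄ = 44.6167 + 0.729 × 4.4083 = 47.8303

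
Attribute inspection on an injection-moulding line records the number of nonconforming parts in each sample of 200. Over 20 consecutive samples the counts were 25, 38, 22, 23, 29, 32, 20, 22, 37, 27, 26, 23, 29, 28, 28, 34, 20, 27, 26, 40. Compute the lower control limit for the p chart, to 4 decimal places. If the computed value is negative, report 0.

0.0656

p̄ = Σdᵢ / (k·n) = 556 / (20 × 200) = 0.13900
LCL = p̄ − 3·√(p̄(1−p̄)/n) = 0.13900 − 3 × 0.02446 = 0.06561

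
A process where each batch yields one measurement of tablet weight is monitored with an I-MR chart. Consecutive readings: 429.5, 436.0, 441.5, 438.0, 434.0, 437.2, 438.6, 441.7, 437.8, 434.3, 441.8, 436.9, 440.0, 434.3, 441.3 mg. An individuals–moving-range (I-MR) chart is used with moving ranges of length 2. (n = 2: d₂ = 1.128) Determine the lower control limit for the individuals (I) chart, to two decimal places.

425.60

X̄ = (429.5 + 436.0 + 441.5 + 438.0 + 434.0 + 437.2 + 438.6 + 441.7 + 437.8 + 434.3 + 441.8 + 436.9 + 440.0 + 434.3 + 441.3) / 15 = 437.5267
Moving ranges: 6.5, 5.5, 3.5, 4.0, 3.2, 1.4, 3.1, 3.9, 3.5, 7.5, 4.9, 3.1, 5.7, 7.0; M̄R̄ = 62.8000 / 14 = 4.4857
LCL = X̄ − 3·M̄R̄/d₂ = 437.5267 − 3 × 4.4857 / 1.128 = 425.5966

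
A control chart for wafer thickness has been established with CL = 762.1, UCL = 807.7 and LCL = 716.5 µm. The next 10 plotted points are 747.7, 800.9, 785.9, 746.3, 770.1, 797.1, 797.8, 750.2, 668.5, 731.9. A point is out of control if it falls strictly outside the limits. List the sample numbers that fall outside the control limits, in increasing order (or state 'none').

Compare each point to [716.5, 807.7]: sample 9 = 668.5 < LCL.

9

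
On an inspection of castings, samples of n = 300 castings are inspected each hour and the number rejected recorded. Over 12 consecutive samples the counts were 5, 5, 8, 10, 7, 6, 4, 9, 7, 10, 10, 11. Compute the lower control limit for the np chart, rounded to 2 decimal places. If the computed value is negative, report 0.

p̄ = Σdᵢ / (k·n) = 92 / (12 × 300) = 0.02556
LCL = np̄ − 3·√(np̄(1−p̄)) = 7.6667 − 3 × 2.7333 = -0.5331 → 0 (negative, so LCL = 0)

0.00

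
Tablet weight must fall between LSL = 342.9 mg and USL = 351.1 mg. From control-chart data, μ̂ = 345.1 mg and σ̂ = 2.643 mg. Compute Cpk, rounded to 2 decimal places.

Cpu = (USL − μ̂) / (3σ̂) = (351.1 − 345.1) / (3 × 2.643) = 0.7567; Cpl = (μ̂ − LSL) / (3σ̂) = (345.1 − 342.9) / (3 × 2.643) = 0.2775; Cpk = min(Cpu, Cpl) = 0.2775

0.28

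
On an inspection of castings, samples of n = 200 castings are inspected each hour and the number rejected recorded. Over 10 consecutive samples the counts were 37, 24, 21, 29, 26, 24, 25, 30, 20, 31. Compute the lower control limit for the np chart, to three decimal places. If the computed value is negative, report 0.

p̄ = Σdᵢ / (k·n) = 267 / (10 × 200) = 0.13350
LCL = np̄ − 3·√(np̄(1−p̄)) = 26.7000 − 3 × 4.8099 = 12.2702

12.270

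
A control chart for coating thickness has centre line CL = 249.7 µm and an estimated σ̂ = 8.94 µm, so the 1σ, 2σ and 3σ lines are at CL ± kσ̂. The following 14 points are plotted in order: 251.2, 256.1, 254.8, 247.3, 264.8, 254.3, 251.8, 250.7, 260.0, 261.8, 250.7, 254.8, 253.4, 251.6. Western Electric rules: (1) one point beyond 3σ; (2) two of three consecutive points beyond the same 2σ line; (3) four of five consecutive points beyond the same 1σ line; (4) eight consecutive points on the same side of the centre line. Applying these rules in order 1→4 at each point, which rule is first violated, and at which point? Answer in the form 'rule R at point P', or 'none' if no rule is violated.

Zone of each point (C = within 1σ̂, B = 1σ̂–2σ̂, A = 2σ̂–3σ̂, * = beyond 3σ̂; sign = side of CL): 1:+C, 2:+C, 3:+C, 4:-C, 5:+B, 6:+C, 7:+C, 8:+C, 9:+B, 10:+B, 11:+C, 12:+C, 13:+C, 14:+C
Rule 4 (eight consecutive points on the same side of the centre line) is satisfied at point 12.

rule 4 at point 12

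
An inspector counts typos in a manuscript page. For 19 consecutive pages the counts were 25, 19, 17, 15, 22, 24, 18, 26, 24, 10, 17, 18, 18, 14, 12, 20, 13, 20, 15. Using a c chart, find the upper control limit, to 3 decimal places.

c̄ = (25 + 19 + 17 + 15 + 22 + 24 + 18 + 26 + 24 + 10 + 17 + 18 + 18 + 14 + 12 + 20 + 13 + 20 + 15) / 19 = 347 / 19 = 18.2632
UCL = c̄ + 3√c̄ = 18.2632 + 3 × √18.2632 = 18.2632 + 3 × 4.2735 = 31.0838

31.084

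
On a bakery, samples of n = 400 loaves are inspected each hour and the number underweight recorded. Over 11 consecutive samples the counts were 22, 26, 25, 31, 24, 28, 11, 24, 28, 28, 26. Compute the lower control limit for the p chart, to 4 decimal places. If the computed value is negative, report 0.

p̄ = Σdᵢ / (k·n) = 273 / (11 × 400) = 0.06205
LCL = p̄ − 3·√(p̄(1−p̄)/n) = 0.06205 − 3 × 0.01206 = 0.02586

0.0259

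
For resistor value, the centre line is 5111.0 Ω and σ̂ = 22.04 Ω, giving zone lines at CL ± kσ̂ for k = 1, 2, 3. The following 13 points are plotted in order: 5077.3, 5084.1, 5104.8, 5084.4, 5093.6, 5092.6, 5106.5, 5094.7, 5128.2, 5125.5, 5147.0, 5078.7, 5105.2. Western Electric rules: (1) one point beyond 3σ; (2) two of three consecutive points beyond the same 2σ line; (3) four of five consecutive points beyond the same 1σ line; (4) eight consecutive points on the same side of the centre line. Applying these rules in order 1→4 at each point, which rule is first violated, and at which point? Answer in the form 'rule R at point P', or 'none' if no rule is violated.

Zone of each point (C = within 1σ̂, B = 1σ̂–2σ̂, A = 2σ̂–3σ̂, * = beyond 3σ̂; sign = side of CL): 1:-B, 2:-B, 3:-C, 4:-B, 5:-C, 6:-C, 7:-C, 8:-C, 9:+C, 10:+C, 11:+B, 12:-B, 13:-C
Rule 4 (eight consecutive points on the same side of the centre line) is satisfied at point 8.

rule 4 at point 8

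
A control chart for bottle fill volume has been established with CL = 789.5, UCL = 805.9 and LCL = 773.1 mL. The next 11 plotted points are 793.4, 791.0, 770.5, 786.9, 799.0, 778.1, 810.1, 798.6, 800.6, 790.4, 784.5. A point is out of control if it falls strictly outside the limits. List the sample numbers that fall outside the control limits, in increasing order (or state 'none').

3, 7

Compare each point to [773.1, 805.9]: sample 3 = 770.5 < LCL; sample 7 = 810.1 > UCL.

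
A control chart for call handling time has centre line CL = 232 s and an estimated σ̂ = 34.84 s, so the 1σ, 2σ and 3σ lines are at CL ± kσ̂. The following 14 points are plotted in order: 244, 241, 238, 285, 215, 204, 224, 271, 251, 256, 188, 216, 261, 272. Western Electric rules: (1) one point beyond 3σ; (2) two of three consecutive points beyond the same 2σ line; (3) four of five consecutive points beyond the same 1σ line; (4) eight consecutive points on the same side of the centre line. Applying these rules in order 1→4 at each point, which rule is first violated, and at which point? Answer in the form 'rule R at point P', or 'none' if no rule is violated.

none

Zone of each point (C = within 1σ̂, B = 1σ̂–2σ̂, A = 2σ̂–3σ̂, * = beyond 3σ̂; sign = side of CL): 1:+C, 2:+C, 3:+C, 4:+B, 5:-C, 6:-C, 7:-C, 8:+B, 9:+C, 10:+C, 11:-B, 12:-C, 13:+C, 14:+B
No rule fires across all 14 points.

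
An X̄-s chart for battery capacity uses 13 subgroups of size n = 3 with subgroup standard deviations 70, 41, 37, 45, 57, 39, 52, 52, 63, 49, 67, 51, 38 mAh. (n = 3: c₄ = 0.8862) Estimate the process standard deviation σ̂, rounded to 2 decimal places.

s̄ = (70 + 41 + 37 + 45 + 57 + 39 + 52 + 52 + 63 + 49 + 67 + 51 + 38) / 13 = 50.8462
σ̂ = s̄ / c₄ = 50.8462 / 0.8862 = 57.3755

57.38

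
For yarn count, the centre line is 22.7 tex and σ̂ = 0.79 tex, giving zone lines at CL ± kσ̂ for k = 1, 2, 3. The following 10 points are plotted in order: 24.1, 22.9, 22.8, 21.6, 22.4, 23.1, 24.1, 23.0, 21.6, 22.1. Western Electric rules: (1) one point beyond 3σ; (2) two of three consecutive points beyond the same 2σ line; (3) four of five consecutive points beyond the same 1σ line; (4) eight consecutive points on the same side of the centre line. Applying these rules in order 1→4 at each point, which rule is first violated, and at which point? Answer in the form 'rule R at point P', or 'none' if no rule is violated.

Zone of each point (C = within 1σ̂, B = 1σ̂–2σ̂, A = 2σ̂–3σ̂, * = beyond 3σ̂; sign = side of CL): 1:+B, 2:+C, 3:+C, 4:-B, 5:-C, 6:+C, 7:+B, 8:+C, 9:-B, 10:-C
No rule fires across all 10 points.

none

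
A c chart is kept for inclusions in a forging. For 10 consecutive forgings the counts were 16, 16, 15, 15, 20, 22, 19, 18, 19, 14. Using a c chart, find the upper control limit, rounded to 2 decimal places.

c̄ = (16 + 16 + 15 + 15 + 20 + 22 + 19 + 18 + 19 + 14) / 10 = 174 / 10 = 17.4000
UCL = c̄ + 3√c̄ = 17.4000 + 3 × √17.4000 = 17.4000 + 3 × 4.1713 = 29.9140

29.91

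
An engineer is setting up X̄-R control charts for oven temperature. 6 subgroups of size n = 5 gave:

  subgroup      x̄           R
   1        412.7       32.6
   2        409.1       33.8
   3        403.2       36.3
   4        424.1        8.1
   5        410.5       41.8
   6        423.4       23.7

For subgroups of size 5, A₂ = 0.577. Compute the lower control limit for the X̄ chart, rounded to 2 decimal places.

X̄̄ = (412.7 + 409.1 + 403.2 + 424.1 + 410.5 + 423.4) / 6 = 2483.0000 / 6 = 413.8333
R̄ = (32.6 + 33.8 + 36.3 + 8.1 + 41.8 + 23.7) / 6 = 176.3000 / 6 = 29.3833
LCL = X̄̄ − A₂·R̄ = 413.8333 − 0.577 × 29.3833 = 396.8791

396.88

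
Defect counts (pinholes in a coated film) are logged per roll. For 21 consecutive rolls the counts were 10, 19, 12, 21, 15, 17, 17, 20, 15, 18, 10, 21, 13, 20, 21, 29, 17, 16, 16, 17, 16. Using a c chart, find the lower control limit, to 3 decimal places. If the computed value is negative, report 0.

c̄ = (10 + 19 + 12 + 21 + 15 + 17 + 17 + 20 + 15 + 18 + 10 + 21 + 13 + 20 + 21 + 29 + 17 + 16 + 16 + 17 + 16) / 21 = 360 / 21 = 17.1429
LCL = c̄ − 3√c̄ = 17.1429 − 3 × 4.1404 = 4.7217

4.722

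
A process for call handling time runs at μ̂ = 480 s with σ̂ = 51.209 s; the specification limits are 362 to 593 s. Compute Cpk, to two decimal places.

0.74

Cpu = (USL − μ̂) / (3σ̂) = (593 − 480) / (3 × 51.209) = 0.7355; Cpl = (μ̂ − LSL) / (3σ̂) = (480 − 362) / (3 × 51.209) = 0.7681; Cpk = min(Cpu, Cpl) = 0.7355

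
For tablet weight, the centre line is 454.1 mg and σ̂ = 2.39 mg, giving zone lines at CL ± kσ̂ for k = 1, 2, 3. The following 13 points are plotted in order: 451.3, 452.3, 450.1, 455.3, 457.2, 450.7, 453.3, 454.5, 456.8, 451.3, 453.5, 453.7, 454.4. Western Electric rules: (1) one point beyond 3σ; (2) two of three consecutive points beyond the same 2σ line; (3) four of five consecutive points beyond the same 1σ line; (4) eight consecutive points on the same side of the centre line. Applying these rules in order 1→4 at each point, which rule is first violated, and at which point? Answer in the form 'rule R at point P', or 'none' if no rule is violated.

none

Zone of each point (C = within 1σ̂, B = 1σ̂–2σ̂, A = 2σ̂–3σ̂, * = beyond 3σ̂; sign = side of CL): 1:-B, 2:-C, 3:-B, 4:+C, 5:+B, 6:-B, 7:-C, 8:+C, 9:+B, 10:-B, 11:-C, 12:-C, 13:+C
No rule fires across all 13 points.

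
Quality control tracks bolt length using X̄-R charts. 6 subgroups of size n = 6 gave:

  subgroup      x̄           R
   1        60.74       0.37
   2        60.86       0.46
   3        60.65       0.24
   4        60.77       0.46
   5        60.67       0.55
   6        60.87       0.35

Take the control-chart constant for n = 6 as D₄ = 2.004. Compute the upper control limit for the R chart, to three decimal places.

0.812

R̄ = (0.37 + 0.46 + 0.24 + 0.46 + 0.55 + 0.35) / 6 = 2.4300 / 6 = 0.4050
UCL_R = D₄·R̄ = 2.004 × 0.4050 = 0.8116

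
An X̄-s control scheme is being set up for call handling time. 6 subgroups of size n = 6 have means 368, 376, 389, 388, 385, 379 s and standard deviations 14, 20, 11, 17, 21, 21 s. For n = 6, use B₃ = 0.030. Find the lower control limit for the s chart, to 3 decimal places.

s̄ = (14 + 20 + 11 + 17 + 21 + 21) / 6 = 17.3333
LCL_s = B₃·s̄ = 0.030 × 17.3333 = 0.5200

0.520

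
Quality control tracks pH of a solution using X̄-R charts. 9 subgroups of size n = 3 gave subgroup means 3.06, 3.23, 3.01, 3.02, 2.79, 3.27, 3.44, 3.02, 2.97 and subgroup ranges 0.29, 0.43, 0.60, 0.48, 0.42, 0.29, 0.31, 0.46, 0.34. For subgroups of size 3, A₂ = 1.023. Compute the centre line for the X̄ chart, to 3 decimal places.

X̄̄ = (3.06 + 3.23 + 3.01 + 3.02 + 2.79 + 3.27 + 3.44 + 3.02 + 2.97) / 9 = 27.8100 / 9 = 3.0900
CL = X̄̄ = 3.0900

3.090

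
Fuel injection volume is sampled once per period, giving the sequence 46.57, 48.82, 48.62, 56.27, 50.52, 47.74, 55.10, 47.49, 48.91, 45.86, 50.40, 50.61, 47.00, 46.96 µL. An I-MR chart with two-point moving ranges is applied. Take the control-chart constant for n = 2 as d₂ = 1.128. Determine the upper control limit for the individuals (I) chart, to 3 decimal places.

58.855

X̄ = (46.57 + 48.82 + 48.62 + 56.27 + 50.52 + 47.74 + 55.10 + 47.49 + 48.91 + 45.86 + 50.40 + 50.61 + 47.00 + 46.96) / 14 = 49.3479
Moving ranges: 2.25, 0.20, 7.65, 5.75, 2.78, 7.36, 7.61, 1.42, 3.05, 4.54, 0.21, 3.61, 0.04; M̄R̄ = 46.4700 / 13 = 3.5746
UCL = X̄ + 3·M̄R̄/d₂ = 49.3479 + 3 × 3.5746 / 1.128 = 58.8548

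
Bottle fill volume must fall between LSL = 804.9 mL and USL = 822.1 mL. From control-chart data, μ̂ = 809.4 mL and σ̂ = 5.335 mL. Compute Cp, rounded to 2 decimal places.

Cp = (USL − LSL) / (6σ̂) = (822.1 − 804.9) / (6 × 5.335) = 17.2000 / 32.0100 = 0.5373

0.54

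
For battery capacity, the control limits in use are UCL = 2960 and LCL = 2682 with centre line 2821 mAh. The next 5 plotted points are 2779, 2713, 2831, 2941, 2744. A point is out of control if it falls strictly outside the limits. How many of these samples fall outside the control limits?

All 5 points lie within [2682, 2960].

0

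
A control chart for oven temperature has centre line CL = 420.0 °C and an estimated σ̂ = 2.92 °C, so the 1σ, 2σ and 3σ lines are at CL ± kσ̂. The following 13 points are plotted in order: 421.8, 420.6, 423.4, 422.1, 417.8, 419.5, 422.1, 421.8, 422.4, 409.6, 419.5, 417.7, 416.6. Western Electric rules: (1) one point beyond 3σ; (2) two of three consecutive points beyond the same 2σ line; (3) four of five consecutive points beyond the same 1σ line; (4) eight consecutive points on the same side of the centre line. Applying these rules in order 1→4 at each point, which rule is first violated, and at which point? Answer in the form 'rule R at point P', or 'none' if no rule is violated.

rule 1 at point 10

Zone of each point (C = within 1σ̂, B = 1σ̂–2σ̂, A = 2σ̂–3σ̂, * = beyond 3σ̂; sign = side of CL): 1:+C, 2:+C, 3:+B, 4:+C, 5:-C, 6:-C, 7:+C, 8:+C, 9:+C, 10:-*, 11:-C, 12:-C, 13:-B
Rule 1 (one point beyond the 3σ limits) is satisfied at point 10.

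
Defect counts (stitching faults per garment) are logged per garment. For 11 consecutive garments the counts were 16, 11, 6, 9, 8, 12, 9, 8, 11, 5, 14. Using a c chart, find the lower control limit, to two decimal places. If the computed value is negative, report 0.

0.47

c̄ = (16 + 11 + 6 + 9 + 8 + 12 + 9 + 8 + 11 + 5 + 14) / 11 = 109 / 11 = 9.9091
LCL = c̄ − 3√c̄ = 9.9091 − 3 × 3.1479 = 0.4655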